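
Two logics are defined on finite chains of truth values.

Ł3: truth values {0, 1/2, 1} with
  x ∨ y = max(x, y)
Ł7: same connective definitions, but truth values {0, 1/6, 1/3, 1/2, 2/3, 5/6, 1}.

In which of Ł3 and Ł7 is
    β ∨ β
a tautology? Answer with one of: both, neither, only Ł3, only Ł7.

In Ł3: at β = 0 the value is 0 — not a tautology.
In Ł7: at β = 0 the value is 0 — not a tautology.

neither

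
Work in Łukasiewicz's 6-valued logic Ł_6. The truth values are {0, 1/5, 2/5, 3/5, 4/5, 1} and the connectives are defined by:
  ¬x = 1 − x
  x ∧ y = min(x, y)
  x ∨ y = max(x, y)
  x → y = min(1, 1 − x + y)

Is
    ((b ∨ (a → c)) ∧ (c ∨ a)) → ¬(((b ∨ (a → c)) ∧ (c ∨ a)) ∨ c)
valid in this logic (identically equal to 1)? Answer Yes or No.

No

Counterexample: take a = 0, b = 0, c = 3/5.
a → c = 0 → 3/5 = 1
b ∨ (a → c) = 0 ∨ 1 = 1
c ∨ a = 3/5 ∨ 0 = 3/5
(b ∨ (a → c)) ∧ (c ∨ a) = 1 ∧ 3/5 = 3/5
((b ∨ (a → c)) ∧ (c ∨ a)) ∨ c = 3/5 ∨ 3/5 = 3/5
¬(((b ∨ (a → c)) ∧ (c ∨ a)) ∨ c) = ¬3/5 = 2/5
((b ∨ (a → c)) ∧ (c ∨ a)) → ¬(((b ∨ (a → c)) ∧ (c ∨ a)) ∨ c) = 3/5 → 2/5 = 4/5
This gives 4/5 ≠ 1.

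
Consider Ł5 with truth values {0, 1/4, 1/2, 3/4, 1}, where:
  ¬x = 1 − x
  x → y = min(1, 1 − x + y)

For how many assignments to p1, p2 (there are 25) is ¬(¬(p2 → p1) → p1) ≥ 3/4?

2

value 1: 1 assignment (counts)
value 3/4: 1 assignment (counts)
value 1/2: 2 assignments
value 1/4: 2 assignments
value 0: 19 assignments
So 2 of the 25 assignments meet the threshold.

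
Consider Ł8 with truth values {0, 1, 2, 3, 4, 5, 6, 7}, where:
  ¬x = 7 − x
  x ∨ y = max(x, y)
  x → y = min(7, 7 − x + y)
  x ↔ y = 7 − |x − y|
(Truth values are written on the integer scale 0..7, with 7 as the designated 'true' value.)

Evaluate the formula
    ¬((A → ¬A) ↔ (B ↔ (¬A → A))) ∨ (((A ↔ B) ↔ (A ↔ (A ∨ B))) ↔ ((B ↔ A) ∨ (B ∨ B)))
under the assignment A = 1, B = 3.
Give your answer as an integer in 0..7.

¬A = ¬1 = 6
A → ¬A = 1 → 6 = 7
¬A = ¬1 = 6
¬A → A = 6 → 1 = 2
B ↔ (¬A → A) = 3 ↔ 2 = 6
(A → ¬A) ↔ (B ↔ (¬A → A)) = 7 ↔ 6 = 6
¬((A → ¬A) ↔ (B ↔ (¬A → A))) = ¬6 = 1
A ↔ B = 1 ↔ 3 = 5
A ∨ B = 1 ∨ 3 = 3
A ↔ (A ∨ B) = 1 ↔ 3 = 5
(A ↔ B) ↔ (A ↔ (A ∨ B)) = 5 ↔ 5 = 7
B ↔ A = 3 ↔ 1 = 5
B ∨ B = 3 ∨ 3 = 3
(B ↔ A) ∨ (B ∨ B) = 5 ∨ 3 = 5
((A ↔ B) ↔ (A ↔ (A ∨ B))) ↔ ((B ↔ A) ∨ (B ∨ B)) = 7 ↔ 5 = 5
¬((A → ¬A) ↔ (B ↔ (¬A → A))) ∨ (((A ↔ B) ↔ (A ↔ (A ∨ B))) ↔ ((B ↔ A) ∨ (B ∨ B))) = 1 ∨ 5 = 5

5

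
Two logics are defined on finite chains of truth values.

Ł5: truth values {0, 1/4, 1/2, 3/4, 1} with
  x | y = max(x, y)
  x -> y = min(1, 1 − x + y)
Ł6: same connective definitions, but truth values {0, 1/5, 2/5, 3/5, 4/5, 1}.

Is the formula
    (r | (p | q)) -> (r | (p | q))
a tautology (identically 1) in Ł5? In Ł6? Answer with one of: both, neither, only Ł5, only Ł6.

both

In Ł5: every assignment gives 1 — tautology.
In Ł6: every assignment gives 1 — tautology.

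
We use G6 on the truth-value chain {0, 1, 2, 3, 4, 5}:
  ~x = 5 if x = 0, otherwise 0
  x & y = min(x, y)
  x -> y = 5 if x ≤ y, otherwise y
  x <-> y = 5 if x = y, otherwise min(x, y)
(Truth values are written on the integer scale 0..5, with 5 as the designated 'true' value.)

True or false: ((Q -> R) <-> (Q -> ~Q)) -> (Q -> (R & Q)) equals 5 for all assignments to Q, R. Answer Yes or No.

Counterexample: take Q = 1, R = 0.
Q -> R = 1 -> 0 = 0
~Q = ~1 = 0
Q -> ~Q = 1 -> 0 = 0
(Q -> R) <-> (Q -> ~Q) = 0 <-> 0 = 5
R & Q = 0 & 1 = 0
Q -> (R & Q) = 1 -> 0 = 0
((Q -> R) <-> (Q -> ~Q)) -> (Q -> (R & Q)) = 5 -> 0 = 0
This gives 0 ≠ 5.

No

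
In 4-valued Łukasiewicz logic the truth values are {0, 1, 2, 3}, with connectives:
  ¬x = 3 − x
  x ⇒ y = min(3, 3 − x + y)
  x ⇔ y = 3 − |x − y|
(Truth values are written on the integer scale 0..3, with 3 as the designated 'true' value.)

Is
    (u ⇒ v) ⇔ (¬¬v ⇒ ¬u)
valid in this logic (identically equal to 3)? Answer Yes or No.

No

Counterexample: take u = 1, v = 0.
u ⇒ v = 1 ⇒ 0 = 2
¬v = ¬0 = 3
¬¬v = ¬3 = 0
¬u = ¬1 = 2
¬¬v ⇒ ¬u = 0 ⇒ 2 = 3
(u ⇒ v) ⇔ (¬¬v ⇒ ¬u) = 2 ⇔ 3 = 2
This gives 2 ≠ 3.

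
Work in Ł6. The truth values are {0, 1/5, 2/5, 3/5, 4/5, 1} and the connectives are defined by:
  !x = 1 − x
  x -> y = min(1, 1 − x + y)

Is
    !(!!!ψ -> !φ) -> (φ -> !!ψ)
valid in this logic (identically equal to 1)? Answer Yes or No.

Counterexample: take φ = 3/5, ψ = 0.
!ψ = !0 = 1
!!ψ = !1 = 0
!!!ψ = !0 = 1
!φ = !3/5 = 2/5
!!!ψ -> !φ = 1 -> 2/5 = 2/5
!(!!!ψ -> !φ) = !2/5 = 3/5
φ -> !!ψ = 3/5 -> 0 = 2/5
!(!!!ψ -> !φ) -> (φ -> !!ψ) = 3/5 -> 2/5 = 4/5
This gives 4/5 ≠ 1.

No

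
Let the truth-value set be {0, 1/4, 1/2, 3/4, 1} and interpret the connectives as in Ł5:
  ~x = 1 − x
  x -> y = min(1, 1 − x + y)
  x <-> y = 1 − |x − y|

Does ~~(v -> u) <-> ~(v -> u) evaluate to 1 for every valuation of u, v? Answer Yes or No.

Counterexample: take u = 0, v = 0.
v -> u = 0 -> 0 = 1
~(v -> u) = ~1 = 0
~~(v -> u) = ~0 = 1
~(v -> u) = ~1 = 0
~~(v -> u) <-> ~(v -> u) = 1 <-> 0 = 0
This gives 0 ≠ 1.

No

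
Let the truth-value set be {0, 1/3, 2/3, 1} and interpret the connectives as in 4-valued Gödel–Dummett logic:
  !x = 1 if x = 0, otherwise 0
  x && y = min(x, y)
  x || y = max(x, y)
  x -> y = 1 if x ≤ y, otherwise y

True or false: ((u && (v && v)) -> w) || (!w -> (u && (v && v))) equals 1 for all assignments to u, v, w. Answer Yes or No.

No

Counterexample: take u = 1/3, v = 1/3, w = 0.
v && v = 1/3 && 1/3 = 1/3
u && (v && v) = 1/3 && 1/3 = 1/3
(u && (v && v)) -> w = 1/3 -> 0 = 0
!w = !0 = 1
v && v = 1/3 && 1/3 = 1/3
u && (v && v) = 1/3 && 1/3 = 1/3
!w -> (u && (v && v)) = 1 -> 1/3 = 1/3
((u && (v && v)) -> w) || (!w -> (u && (v && v))) = 0 || 1/3 = 1/3
This gives 1/3 ≠ 1.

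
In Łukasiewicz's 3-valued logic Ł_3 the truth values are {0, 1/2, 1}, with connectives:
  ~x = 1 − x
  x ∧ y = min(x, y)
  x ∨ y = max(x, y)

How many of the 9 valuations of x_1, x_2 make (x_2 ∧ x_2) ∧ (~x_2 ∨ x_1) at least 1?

x_1 = 0, x_2 = 0 ↦ 0  <
x_1 = 0, x_2 = 1/2 ↦ 1/2  <
x_1 = 0, x_2 = 1 ↦ 0  <
x_1 = 1/2, x_2 = 0 ↦ 0  <
x_1 = 1/2, x_2 = 1/2 ↦ 1/2  <
x_1 = 1/2, x_2 = 1 ↦ 1/2  <
x_1 = 1, x_2 = 0 ↦ 0  <
x_1 = 1, x_2 = 1/2 ↦ 1/2  <
x_1 = 1, x_2 = 1 ↦ 1  ≥
So 1 of the 9 assignments meets the threshold.

1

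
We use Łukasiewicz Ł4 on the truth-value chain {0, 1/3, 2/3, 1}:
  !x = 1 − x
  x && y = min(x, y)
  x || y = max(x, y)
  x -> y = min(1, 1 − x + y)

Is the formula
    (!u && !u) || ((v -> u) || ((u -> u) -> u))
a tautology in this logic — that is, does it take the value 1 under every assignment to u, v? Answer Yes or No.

No

Counterexample: take u = 1/3, v = 2/3.
!u = !1/3 = 2/3
!u = !1/3 = 2/3
!u && !u = 2/3 && 2/3 = 2/3
v -> u = 2/3 -> 1/3 = 2/3
u -> u = 1/3 -> 1/3 = 1
(u -> u) -> u = 1 -> 1/3 = 1/3
(v -> u) || ((u -> u) -> u) = 2/3 || 1/3 = 2/3
(!u && !u) || ((v -> u) || ((u -> u) -> u)) = 2/3 || 2/3 = 2/3
This gives 2/3 ≠ 1.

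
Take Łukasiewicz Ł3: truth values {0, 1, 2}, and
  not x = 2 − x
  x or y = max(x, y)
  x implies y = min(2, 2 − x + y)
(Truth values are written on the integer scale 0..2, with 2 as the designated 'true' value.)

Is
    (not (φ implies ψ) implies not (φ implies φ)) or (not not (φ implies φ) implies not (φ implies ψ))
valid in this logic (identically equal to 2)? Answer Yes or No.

No

Counterexample: take φ = 1, ψ = 0.
φ implies ψ = 1 implies 0 = 1
not (φ implies ψ) = not 1 = 1
φ implies φ = 1 implies 1 = 2
not (φ implies φ) = not 2 = 0
not (φ implies ψ) implies not (φ implies φ) = 1 implies 0 = 1
φ implies φ = 1 implies 1 = 2
not (φ implies φ) = not 2 = 0
not not (φ implies φ) = not 0 = 2
φ implies ψ = 1 implies 0 = 1
not (φ implies ψ) = not 1 = 1
not not (φ implies φ) implies not (φ implies ψ) = 2 implies 1 = 1
(not (φ implies ψ) implies not (φ implies φ)) or (not not (φ implies φ) implies not (φ implies ψ)) = 1 or 1 = 1
This gives 1 ≠ 2.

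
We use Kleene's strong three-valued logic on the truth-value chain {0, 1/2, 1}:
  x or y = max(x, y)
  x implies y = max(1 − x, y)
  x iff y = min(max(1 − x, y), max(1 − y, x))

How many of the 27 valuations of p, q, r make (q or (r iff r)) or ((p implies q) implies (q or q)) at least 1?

value 1: 22 assignments (counts)
value 1/2: 5 assignments
So 22 of the 27 assignments meet the threshold.

22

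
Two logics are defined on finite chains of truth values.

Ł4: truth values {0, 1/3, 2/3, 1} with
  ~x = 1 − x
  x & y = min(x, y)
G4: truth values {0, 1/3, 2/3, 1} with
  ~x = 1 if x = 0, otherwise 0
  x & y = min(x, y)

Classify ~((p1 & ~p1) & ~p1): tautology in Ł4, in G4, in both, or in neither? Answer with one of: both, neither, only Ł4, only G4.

In Ł4: at p1 = 1/3 the value is 2/3 — not a tautology.
In G4: every assignment gives 1 — tautology.

only G4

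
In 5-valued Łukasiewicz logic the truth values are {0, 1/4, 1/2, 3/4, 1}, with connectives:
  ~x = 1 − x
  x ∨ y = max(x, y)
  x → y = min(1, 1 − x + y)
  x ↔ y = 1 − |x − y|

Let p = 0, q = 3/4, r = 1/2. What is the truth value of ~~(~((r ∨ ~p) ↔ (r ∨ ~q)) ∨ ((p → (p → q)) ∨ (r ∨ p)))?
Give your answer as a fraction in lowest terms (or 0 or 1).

1

~p = ~0 = 1
r ∨ ~p = 1/2 ∨ 1 = 1
~q = ~3/4 = 1/4
r ∨ ~q = 1/2 ∨ 1/4 = 1/2
(r ∨ ~p) ↔ (r ∨ ~q) = 1 ↔ 1/2 = 1/2
~((r ∨ ~p) ↔ (r ∨ ~q)) = ~1/2 = 1/2
p → q = 0 → 3/4 = 1
p → (p → q) = 0 → 1 = 1
r ∨ p = 1/2 ∨ 0 = 1/2
(p → (p → q)) ∨ (r ∨ p) = 1 ∨ 1/2 = 1
~((r ∨ ~p) ↔ (r ∨ ~q)) ∨ ((p → (p → q)) ∨ (r ∨ p)) = 1/2 ∨ 1 = 1
~(~((r ∨ ~p) ↔ (r ∨ ~q)) ∨ ((p → (p → q)) ∨ (r ∨ p))) = ~1 = 0
~~(~((r ∨ ~p) ↔ (r ∨ ~q)) ∨ ((p → (p → q)) ∨ (r ∨ p))) = ~0 = 1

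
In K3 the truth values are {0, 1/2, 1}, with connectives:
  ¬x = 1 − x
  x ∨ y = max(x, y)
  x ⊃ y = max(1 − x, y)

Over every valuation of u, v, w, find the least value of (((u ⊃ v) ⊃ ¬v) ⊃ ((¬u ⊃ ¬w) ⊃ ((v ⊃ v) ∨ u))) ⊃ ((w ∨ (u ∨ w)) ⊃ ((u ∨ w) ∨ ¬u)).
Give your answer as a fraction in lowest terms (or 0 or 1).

1/2

Take u = 1/2, v = 0, w = 0:
u ⊃ v = 1/2 ⊃ 0 = 1/2
¬v = ¬0 = 1
(u ⊃ v) ⊃ ¬v = 1/2 ⊃ 1 = 1
¬u = ¬1/2 = 1/2
¬w = ¬0 = 1
¬u ⊃ ¬w = 1/2 ⊃ 1 = 1
v ⊃ v = 0 ⊃ 0 = 1
(v ⊃ v) ∨ u = 1 ∨ 1/2 = 1
(¬u ⊃ ¬w) ⊃ ((v ⊃ v) ∨ u) = 1 ⊃ 1 = 1
((u ⊃ v) ⊃ ¬v) ⊃ ((¬u ⊃ ¬w) ⊃ ((v ⊃ v) ∨ u)) = 1 ⊃ 1 = 1
u ∨ w = 1/2 ∨ 0 = 1/2
w ∨ (u ∨ w) = 0 ∨ 1/2 = 1/2
u ∨ w = 1/2 ∨ 0 = 1/2
¬u = ¬1/2 = 1/2
(u ∨ w) ∨ ¬u = 1/2 ∨ 1/2 = 1/2
(w ∨ (u ∨ w)) ⊃ ((u ∨ w) ∨ ¬u) = 1/2 ⊃ 1/2 = 1/2
(((u ⊃ v) ⊃ ¬v) ⊃ ((¬u ⊃ ¬w) ⊃ ((v ⊃ v) ∨ u))) ⊃ ((w ∨ (u ∨ w)) ⊃ ((u ∨ w) ∨ ¬u)) = 1 ⊃ 1/2 = 1/2
No assignment yields a value below 1/2, so this is the minimum.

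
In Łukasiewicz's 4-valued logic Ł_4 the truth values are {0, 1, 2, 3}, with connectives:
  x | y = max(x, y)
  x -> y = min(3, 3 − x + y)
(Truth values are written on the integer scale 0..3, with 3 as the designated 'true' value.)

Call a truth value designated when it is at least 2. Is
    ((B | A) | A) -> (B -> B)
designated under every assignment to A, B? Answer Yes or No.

A = 0, B = 0 ↦ 3
A = 0, B = 1 ↦ 3
A = 0, B = 2 ↦ 3
A = 0, B = 3 ↦ 3
A = 1, B = 0 ↦ 3
A = 1, B = 1 ↦ 3
A = 1, B = 2 ↦ 3
A = 1, B = 3 ↦ 3
A = 2, B = 0 ↦ 3
A = 2, B = 1 ↦ 3
A = 2, B = 2 ↦ 3
A = 2, B = 3 ↦ 3
A = 3, B = 0 ↦ 3
A = 3, B = 1 ↦ 3
A = 3, B = 2 ↦ 3
A = 3, B = 3 ↦ 3
Every assignment gives a value ≥ 2.

Yes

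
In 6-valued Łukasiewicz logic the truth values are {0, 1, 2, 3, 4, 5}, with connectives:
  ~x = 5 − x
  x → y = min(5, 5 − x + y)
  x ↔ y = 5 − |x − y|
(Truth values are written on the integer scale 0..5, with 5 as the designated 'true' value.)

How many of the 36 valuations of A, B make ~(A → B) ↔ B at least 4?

10

value 5: 3 assignments (counts)
value 4: 7 assignments (counts)
value 3: 6 assignments
value 2: 7 assignments
value 1: 6 assignments
value 0: 7 assignments
So 10 of the 36 assignments meet the threshold.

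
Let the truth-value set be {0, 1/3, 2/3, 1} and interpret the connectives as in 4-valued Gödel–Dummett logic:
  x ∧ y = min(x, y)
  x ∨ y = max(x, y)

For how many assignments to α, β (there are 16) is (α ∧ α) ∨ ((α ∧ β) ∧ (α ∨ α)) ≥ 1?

4

α = 0, β = 0 ↦ 0  <
α = 0, β = 1/3 ↦ 0  <
α = 0, β = 2/3 ↦ 0  <
α = 0, β = 1 ↦ 0  <
α = 1/3, β = 0 ↦ 1/3  <
α = 1/3, β = 1/3 ↦ 1/3  <
α = 1/3, β = 2/3 ↦ 1/3  <
α = 1/3, β = 1 ↦ 1/3  <
α = 2/3, β = 0 ↦ 2/3  <
α = 2/3, β = 1/3 ↦ 2/3  <
α = 2/3, β = 2/3 ↦ 2/3  <
α = 2/3, β = 1 ↦ 2/3  <
α = 1, β = 0 ↦ 1  ≥
α = 1, β = 1/3 ↦ 1  ≥
α = 1, β = 2/3 ↦ 1  ≥
α = 1, β = 1 ↦ 1  ≥
So 4 of the 16 assignments meet the threshold.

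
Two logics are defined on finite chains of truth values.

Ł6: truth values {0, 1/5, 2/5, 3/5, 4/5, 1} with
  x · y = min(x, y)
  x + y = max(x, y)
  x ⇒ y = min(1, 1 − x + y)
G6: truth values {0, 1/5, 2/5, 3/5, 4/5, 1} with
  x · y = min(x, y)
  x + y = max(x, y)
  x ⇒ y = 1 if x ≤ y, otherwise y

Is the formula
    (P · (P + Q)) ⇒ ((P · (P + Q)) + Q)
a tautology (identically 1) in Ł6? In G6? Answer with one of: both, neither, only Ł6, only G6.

both

In Ł6: every assignment gives 1 — tautology.
In G6: every assignment gives 1 — tautology.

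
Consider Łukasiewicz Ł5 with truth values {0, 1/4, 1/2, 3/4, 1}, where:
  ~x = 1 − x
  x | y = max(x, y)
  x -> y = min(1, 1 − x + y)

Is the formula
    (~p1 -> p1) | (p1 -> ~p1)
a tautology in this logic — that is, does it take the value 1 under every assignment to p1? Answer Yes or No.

Yes

p1 = 0 ↦ 1
p1 = 1/4 ↦ 1
p1 = 1/2 ↦ 1
p1 = 3/4 ↦ 1
p1 = 1 ↦ 1
Every assignment gives a value ≥ 1.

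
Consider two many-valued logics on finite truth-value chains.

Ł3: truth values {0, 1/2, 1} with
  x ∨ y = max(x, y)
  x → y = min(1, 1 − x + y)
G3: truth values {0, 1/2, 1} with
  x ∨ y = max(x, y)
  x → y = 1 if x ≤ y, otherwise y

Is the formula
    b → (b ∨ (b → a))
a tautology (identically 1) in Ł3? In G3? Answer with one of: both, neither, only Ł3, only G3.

In Ł3: every assignment gives 1 — tautology.
In G3: every assignment gives 1 — tautology.

both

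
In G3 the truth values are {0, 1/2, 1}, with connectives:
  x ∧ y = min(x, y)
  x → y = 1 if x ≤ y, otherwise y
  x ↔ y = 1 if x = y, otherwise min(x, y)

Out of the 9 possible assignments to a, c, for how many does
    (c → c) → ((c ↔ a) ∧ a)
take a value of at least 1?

1

a = 0, c = 0 ↦ 0  <
a = 0, c = 1/2 ↦ 0  <
a = 0, c = 1 ↦ 0  <
a = 1/2, c = 0 ↦ 0  <
a = 1/2, c = 1/2 ↦ 1/2  <
a = 1/2, c = 1 ↦ 1/2  <
a = 1, c = 0 ↦ 0  <
a = 1, c = 1/2 ↦ 1/2  <
a = 1, c = 1 ↦ 1  ≥
So 1 of the 9 assignments meets the threshold.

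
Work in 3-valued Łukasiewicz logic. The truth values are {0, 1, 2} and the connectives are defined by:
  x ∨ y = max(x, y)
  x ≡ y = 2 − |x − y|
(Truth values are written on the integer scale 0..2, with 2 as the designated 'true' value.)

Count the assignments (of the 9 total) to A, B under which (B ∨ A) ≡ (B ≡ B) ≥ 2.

5

A = 0, B = 0 ↦ 0  <
A = 0, B = 1 ↦ 1  <
A = 0, B = 2 ↦ 2  ≥
A = 1, B = 0 ↦ 1  <
A = 1, B = 1 ↦ 1  <
A = 1, B = 2 ↦ 2  ≥
A = 2, B = 0 ↦ 2  ≥
A = 2, B = 1 ↦ 2  ≥
A = 2, B = 2 ↦ 2  ≥
So 5 of the 9 assignments meet the threshold.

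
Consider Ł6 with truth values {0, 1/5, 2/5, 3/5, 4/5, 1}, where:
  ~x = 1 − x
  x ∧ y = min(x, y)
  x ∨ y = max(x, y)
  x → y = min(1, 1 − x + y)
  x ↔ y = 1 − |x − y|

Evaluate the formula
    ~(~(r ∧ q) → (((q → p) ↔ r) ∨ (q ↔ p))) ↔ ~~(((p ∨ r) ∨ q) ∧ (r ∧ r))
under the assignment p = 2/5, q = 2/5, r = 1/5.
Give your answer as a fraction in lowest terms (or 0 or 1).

r ∧ q = 1/5 ∧ 2/5 = 1/5
~(r ∧ q) = ~1/5 = 4/5
q → p = 2/5 → 2/5 = 1
(q → p) ↔ r = 1 ↔ 1/5 = 1/5
q ↔ p = 2/5 ↔ 2/5 = 1
((q → p) ↔ r) ∨ (q ↔ p) = 1/5 ∨ 1 = 1
~(r ∧ q) → (((q → p) ↔ r) ∨ (q ↔ p)) = 4/5 → 1 = 1
~(~(r ∧ q) → (((q → p) ↔ r) ∨ (q ↔ p))) = ~1 = 0
p ∨ r = 2/5 ∨ 1/5 = 2/5
(p ∨ r) ∨ q = 2/5 ∨ 2/5 = 2/5
r ∧ r = 1/5 ∧ 1/5 = 1/5
((p ∨ r) ∨ q) ∧ (r ∧ r) = 2/5 ∧ 1/5 = 1/5
~(((p ∨ r) ∨ q) ∧ (r ∧ r)) = ~1/5 = 4/5
~~(((p ∨ r) ∨ q) ∧ (r ∧ r)) = ~4/5 = 1/5
~(~(r ∧ q) → (((q → p) ↔ r) ∨ (q ↔ p))) ↔ ~~(((p ∨ r) ∨ q) ∧ (r ∧ r)) = 0 ↔ 1/5 = 4/5

4/5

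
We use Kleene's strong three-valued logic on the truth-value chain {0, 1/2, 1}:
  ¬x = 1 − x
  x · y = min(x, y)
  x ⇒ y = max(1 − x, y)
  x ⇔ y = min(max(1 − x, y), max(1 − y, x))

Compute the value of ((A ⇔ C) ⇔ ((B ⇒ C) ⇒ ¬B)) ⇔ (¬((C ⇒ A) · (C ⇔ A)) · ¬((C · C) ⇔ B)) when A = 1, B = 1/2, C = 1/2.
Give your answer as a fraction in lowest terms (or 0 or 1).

A ⇔ C = 1 ⇔ 1/2 = 1/2
B ⇒ C = 1/2 ⇒ 1/2 = 1/2
¬B = ¬1/2 = 1/2
(B ⇒ C) ⇒ ¬B = 1/2 ⇒ 1/2 = 1/2
(A ⇔ C) ⇔ ((B ⇒ C) ⇒ ¬B) = 1/2 ⇔ 1/2 = 1/2
C ⇒ A = 1/2 ⇒ 1 = 1
C ⇔ A = 1/2 ⇔ 1 = 1/2
(C ⇒ A) · (C ⇔ A) = 1 · 1/2 = 1/2
¬((C ⇒ A) · (C ⇔ A)) = ¬1/2 = 1/2
C · C = 1/2 · 1/2 = 1/2
(C · C) ⇔ B = 1/2 ⇔ 1/2 = 1/2
¬((C · C) ⇔ B) = ¬1/2 = 1/2
¬((C ⇒ A) · (C ⇔ A)) · ¬((C · C) ⇔ B) = 1/2 · 1/2 = 1/2
((A ⇔ C) ⇔ ((B ⇒ C) ⇒ ¬B)) ⇔ (¬((C ⇒ A) · (C ⇔ A)) · ¬((C · C) ⇔ B)) = 1/2 ⇔ 1/2 = 1/2

1/2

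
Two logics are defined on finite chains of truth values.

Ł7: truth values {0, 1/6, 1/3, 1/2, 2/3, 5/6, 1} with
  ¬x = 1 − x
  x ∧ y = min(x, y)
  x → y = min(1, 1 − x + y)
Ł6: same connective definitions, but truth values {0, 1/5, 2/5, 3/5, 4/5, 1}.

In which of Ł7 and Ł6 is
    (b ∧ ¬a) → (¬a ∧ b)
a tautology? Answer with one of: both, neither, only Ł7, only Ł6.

both

In Ł7: every assignment gives 1 — tautology.
In Ł6: every assignment gives 1 — tautology.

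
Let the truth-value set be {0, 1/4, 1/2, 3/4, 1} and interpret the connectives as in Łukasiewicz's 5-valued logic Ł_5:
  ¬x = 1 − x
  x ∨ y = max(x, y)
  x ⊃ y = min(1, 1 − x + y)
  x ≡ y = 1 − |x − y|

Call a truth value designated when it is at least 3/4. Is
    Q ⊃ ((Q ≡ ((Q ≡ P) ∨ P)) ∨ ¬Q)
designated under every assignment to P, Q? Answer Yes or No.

No

Counterexample: take P = 0, Q = 1.
Q ≡ P = 1 ≡ 0 = 0
(Q ≡ P) ∨ P = 0 ∨ 0 = 0
Q ≡ ((Q ≡ P) ∨ P) = 1 ≡ 0 = 0
¬Q = ¬1 = 0
(Q ≡ ((Q ≡ P) ∨ P)) ∨ ¬Q = 0 ∨ 0 = 0
Q ⊃ ((Q ≡ ((Q ≡ P) ∨ P)) ∨ ¬Q) = 1 ⊃ 0 = 0
This gives 0, which is below 3/4.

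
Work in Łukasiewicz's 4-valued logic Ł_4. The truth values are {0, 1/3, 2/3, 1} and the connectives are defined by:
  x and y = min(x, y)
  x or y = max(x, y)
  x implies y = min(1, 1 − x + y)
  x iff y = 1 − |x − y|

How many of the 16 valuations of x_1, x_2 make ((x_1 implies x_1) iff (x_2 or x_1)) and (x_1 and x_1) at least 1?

4

x_1 = 0, x_2 = 0 ↦ 0  <
x_1 = 0, x_2 = 1/3 ↦ 0  <
x_1 = 0, x_2 = 2/3 ↦ 0  <
x_1 = 0, x_2 = 1 ↦ 0  <
x_1 = 1/3, x_2 = 0 ↦ 1/3  <
x_1 = 1/3, x_2 = 1/3 ↦ 1/3  <
x_1 = 1/3, x_2 = 2/3 ↦ 1/3  <
x_1 = 1/3, x_2 = 1 ↦ 1/3  <
x_1 = 2/3, x_2 = 0 ↦ 2/3  <
x_1 = 2/3, x_2 = 1/3 ↦ 2/3  <
x_1 = 2/3, x_2 = 2/3 ↦ 2/3  <
x_1 = 2/3, x_2 = 1 ↦ 2/3  <
x_1 = 1, x_2 = 0 ↦ 1  ≥
x_1 = 1, x_2 = 1/3 ↦ 1  ≥
x_1 = 1, x_2 = 2/3 ↦ 1  ≥
x_1 = 1, x_2 = 1 ↦ 1  ≥
So 4 of the 16 assignments meet the threshold.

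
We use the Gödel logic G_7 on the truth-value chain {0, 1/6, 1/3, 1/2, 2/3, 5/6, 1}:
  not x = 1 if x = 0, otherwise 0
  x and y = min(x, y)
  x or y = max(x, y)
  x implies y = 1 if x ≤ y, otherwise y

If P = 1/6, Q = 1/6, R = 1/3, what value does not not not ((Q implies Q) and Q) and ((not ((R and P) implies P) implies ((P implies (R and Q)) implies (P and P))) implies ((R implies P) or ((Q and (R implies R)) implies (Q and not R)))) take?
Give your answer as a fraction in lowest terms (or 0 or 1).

Q implies Q = 1/6 implies 1/6 = 1
(Q implies Q) and Q = 1 and 1/6 = 1/6
not ((Q implies Q) and Q) = not 1/6 = 0
not not ((Q implies Q) and Q) = not 0 = 1
not not not ((Q implies Q) and Q) = not 1 = 0
R and P = 1/3 and 1/6 = 1/6
(R and P) implies P = 1/6 implies 1/6 = 1
not ((R and P) implies P) = not 1 = 0
R and Q = 1/3 and 1/6 = 1/6
P implies (R and Q) = 1/6 implies 1/6 = 1
P and P = 1/6 and 1/6 = 1/6
(P implies (R and Q)) implies (P and P) = 1 implies 1/6 = 1/6
not ((R and P) implies P) implies ((P implies (R and Q)) implies (P and P)) = 0 implies 1/6 = 1
R implies P = 1/3 implies 1/6 = 1/6
R implies R = 1/3 implies 1/3 = 1
Q and (R implies R) = 1/6 and 1 = 1/6
not R = not 1/3 = 0
Q and not R = 1/6 and 0 = 0
(Q and (R implies R)) implies (Q and not R) = 1/6 implies 0 = 0
(R implies P) or ((Q and (R implies R)) implies (Q and not R)) = 1/6 or 0 = 1/6
(not ((R and P) implies P) implies ((P implies (R and Q)) implies (P and P))) implies ((R implies P) or ((Q and (R implies R)) implies (Q and not R))) = 1 implies 1/6 = 1/6
not not not ((Q implies Q) and Q) and ((not ((R and P) implies P) implies ((P implies (R and Q)) implies (P and P))) implies ((R implies P) or ((Q and (R implies R)) implies (Q and not R)))) = 0 and 1/6 = 0

0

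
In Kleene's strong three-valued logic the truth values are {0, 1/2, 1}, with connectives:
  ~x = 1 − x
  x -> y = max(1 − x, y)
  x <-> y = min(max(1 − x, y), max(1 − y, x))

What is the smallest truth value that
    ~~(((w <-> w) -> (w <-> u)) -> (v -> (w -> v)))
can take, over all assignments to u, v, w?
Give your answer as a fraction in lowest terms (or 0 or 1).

1/2

Take u = 0, v = 1/2, w = 1/2:
w <-> w = 1/2 <-> 1/2 = 1/2
w <-> u = 1/2 <-> 0 = 1/2
(w <-> w) -> (w <-> u) = 1/2 -> 1/2 = 1/2
w -> v = 1/2 -> 1/2 = 1/2
v -> (w -> v) = 1/2 -> 1/2 = 1/2
((w <-> w) -> (w <-> u)) -> (v -> (w -> v)) = 1/2 -> 1/2 = 1/2
~(((w <-> w) -> (w <-> u)) -> (v -> (w -> v))) = ~1/2 = 1/2
~~(((w <-> w) -> (w <-> u)) -> (v -> (w -> v))) = ~1/2 = 1/2
No assignment yields a value below 1/2, so this is the minimum.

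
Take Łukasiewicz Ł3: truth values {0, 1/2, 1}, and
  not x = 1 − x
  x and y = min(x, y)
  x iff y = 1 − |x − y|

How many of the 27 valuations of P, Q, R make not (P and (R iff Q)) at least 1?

value 1: 13 assignments (counts)
value 1/2: 11 assignments
value 0: 3 assignments
So 13 of the 27 assignments meet the threshold.

13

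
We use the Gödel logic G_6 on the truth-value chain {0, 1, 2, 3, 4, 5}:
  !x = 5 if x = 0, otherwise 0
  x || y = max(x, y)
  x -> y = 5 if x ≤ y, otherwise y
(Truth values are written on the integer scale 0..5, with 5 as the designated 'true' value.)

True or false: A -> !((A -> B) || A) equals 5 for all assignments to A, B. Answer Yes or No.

No

Counterexample: take A = 1, B = 0.
A -> B = 1 -> 0 = 0
(A -> B) || A = 0 || 1 = 1
!((A -> B) || A) = !1 = 0
A -> !((A -> B) || A) = 1 -> 0 = 0
This gives 0 ≠ 5.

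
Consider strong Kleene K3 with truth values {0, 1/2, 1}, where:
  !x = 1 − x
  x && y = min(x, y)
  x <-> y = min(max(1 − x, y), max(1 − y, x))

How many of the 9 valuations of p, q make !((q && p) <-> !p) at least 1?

p = 0, q = 0 ↦ 1  ≥
p = 0, q = 1/2 ↦ 1  ≥
p = 0, q = 1 ↦ 1  ≥
p = 1/2, q = 0 ↦ 1/2  <
p = 1/2, q = 1/2 ↦ 1/2  <
p = 1/2, q = 1 ↦ 1/2  <
p = 1, q = 0 ↦ 0  <
p = 1, q = 1/2 ↦ 1/2  <
p = 1, q = 1 ↦ 1  ≥
So 4 of the 9 assignments meet the threshold.

4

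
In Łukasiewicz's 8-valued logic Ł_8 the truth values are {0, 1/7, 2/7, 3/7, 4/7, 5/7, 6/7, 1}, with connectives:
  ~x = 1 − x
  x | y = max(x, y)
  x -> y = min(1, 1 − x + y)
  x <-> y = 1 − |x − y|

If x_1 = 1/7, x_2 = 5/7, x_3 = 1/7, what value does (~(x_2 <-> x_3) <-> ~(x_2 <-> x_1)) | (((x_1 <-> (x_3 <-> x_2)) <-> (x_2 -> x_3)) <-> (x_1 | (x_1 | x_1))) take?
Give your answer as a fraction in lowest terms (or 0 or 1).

1

x_2 <-> x_3 = 5/7 <-> 1/7 = 3/7
~(x_2 <-> x_3) = ~3/7 = 4/7
x_2 <-> x_1 = 5/7 <-> 1/7 = 3/7
~(x_2 <-> x_1) = ~3/7 = 4/7
~(x_2 <-> x_3) <-> ~(x_2 <-> x_1) = 4/7 <-> 4/7 = 1
x_3 <-> x_2 = 1/7 <-> 5/7 = 3/7
x_1 <-> (x_3 <-> x_2) = 1/7 <-> 3/7 = 5/7
x_2 -> x_3 = 5/7 -> 1/7 = 3/7
(x_1 <-> (x_3 <-> x_2)) <-> (x_2 -> x_3) = 5/7 <-> 3/7 = 5/7
x_1 | x_1 = 1/7 | 1/7 = 1/7
x_1 | (x_1 | x_1) = 1/7 | 1/7 = 1/7
((x_1 <-> (x_3 <-> x_2)) <-> (x_2 -> x_3)) <-> (x_1 | (x_1 | x_1)) = 5/7 <-> 1/7 = 3/7
(~(x_2 <-> x_3) <-> ~(x_2 <-> x_1)) | (((x_1 <-> (x_3 <-> x_2)) <-> (x_2 -> x_3)) <-> (x_1 | (x_1 | x_1))) = 1 | 3/7 = 1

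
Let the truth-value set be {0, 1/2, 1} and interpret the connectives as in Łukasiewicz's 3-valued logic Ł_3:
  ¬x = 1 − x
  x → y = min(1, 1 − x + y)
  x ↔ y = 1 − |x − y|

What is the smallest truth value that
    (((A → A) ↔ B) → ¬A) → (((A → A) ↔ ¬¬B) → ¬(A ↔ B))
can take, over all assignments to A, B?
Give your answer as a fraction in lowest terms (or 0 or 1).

1/2

Take A = 1/2, B = 1/2:
A → A = 1/2 → 1/2 = 1
(A → A) ↔ B = 1 ↔ 1/2 = 1/2
¬A = ¬1/2 = 1/2
((A → A) ↔ B) → ¬A = 1/2 → 1/2 = 1
A → A = 1/2 → 1/2 = 1
¬B = ¬1/2 = 1/2
¬¬B = ¬1/2 = 1/2
(A → A) ↔ ¬¬B = 1 ↔ 1/2 = 1/2
A ↔ B = 1/2 ↔ 1/2 = 1
¬(A ↔ B) = ¬1 = 0
((A → A) ↔ ¬¬B) → ¬(A ↔ B) = 1/2 → 0 = 1/2
(((A → A) ↔ B) → ¬A) → (((A → A) ↔ ¬¬B) → ¬(A ↔ B)) = 1 → 1/2 = 1/2
No assignment yields a value below 1/2, so this is the minimum.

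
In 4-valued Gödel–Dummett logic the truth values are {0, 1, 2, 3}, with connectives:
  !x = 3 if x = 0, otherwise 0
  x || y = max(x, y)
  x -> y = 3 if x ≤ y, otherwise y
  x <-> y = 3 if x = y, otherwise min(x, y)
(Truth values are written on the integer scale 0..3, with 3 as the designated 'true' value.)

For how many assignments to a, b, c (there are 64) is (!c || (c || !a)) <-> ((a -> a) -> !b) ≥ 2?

13

value 3: 10 assignments (counts)
value 2: 3 assignments (counts)
value 1: 3 assignments
value 0: 48 assignments
So 13 of the 64 assignments meet the threshold.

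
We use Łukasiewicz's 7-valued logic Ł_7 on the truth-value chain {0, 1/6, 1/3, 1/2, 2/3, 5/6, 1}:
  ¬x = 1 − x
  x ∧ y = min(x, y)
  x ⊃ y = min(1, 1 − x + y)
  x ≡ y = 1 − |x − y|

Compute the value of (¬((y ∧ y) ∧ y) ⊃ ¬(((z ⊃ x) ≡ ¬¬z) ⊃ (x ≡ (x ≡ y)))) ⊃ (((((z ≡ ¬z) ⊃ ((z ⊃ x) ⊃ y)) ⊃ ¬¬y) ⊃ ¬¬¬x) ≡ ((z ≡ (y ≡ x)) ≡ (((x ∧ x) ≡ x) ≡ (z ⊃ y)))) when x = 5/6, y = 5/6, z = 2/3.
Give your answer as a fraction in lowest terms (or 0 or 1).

y ∧ y = 5/6 ∧ 5/6 = 5/6
(y ∧ y) ∧ y = 5/6 ∧ 5/6 = 5/6
¬((y ∧ y) ∧ y) = ¬5/6 = 1/6
z ⊃ x = 2/3 ⊃ 5/6 = 1
¬z = ¬2/3 = 1/3
¬¬z = ¬1/3 = 2/3
(z ⊃ x) ≡ ¬¬z = 1 ≡ 2/3 = 2/3
x ≡ y = 5/6 ≡ 5/6 = 1
x ≡ (x ≡ y) = 5/6 ≡ 1 = 5/6
((z ⊃ x) ≡ ¬¬z) ⊃ (x ≡ (x ≡ y)) = 2/3 ⊃ 5/6 = 1
¬(((z ⊃ x) ≡ ¬¬z) ⊃ (x ≡ (x ≡ y))) = ¬1 = 0
¬((y ∧ y) ∧ y) ⊃ ¬(((z ⊃ x) ≡ ¬¬z) ⊃ (x ≡ (x ≡ y))) = 1/6 ⊃ 0 = 5/6
¬z = ¬2/3 = 1/3
z ≡ ¬z = 2/3 ≡ 1/3 = 2/3
z ⊃ x = 2/3 ⊃ 5/6 = 1
(z ⊃ x) ⊃ y = 1 ⊃ 5/6 = 5/6
(z ≡ ¬z) ⊃ ((z ⊃ x) ⊃ y) = 2/3 ⊃ 5/6 = 1
¬y = ¬5/6 = 1/6
¬¬y = ¬1/6 = 5/6
((z ≡ ¬z) ⊃ ((z ⊃ x) ⊃ y)) ⊃ ¬¬y = 1 ⊃ 5/6 = 5/6
¬x = ¬5/6 = 1/6
¬¬x = ¬1/6 = 5/6
¬¬¬x = ¬5/6 = 1/6
(((z ≡ ¬z) ⊃ ((z ⊃ x) ⊃ y)) ⊃ ¬¬y) ⊃ ¬¬¬x = 5/6 ⊃ 1/6 = 1/3
y ≡ x = 5/6 ≡ 5/6 = 1
z ≡ (y ≡ x) = 2/3 ≡ 1 = 2/3
x ∧ x = 5/6 ∧ 5/6 = 5/6
(x ∧ x) ≡ x = 5/6 ≡ 5/6 = 1
z ⊃ y = 2/3 ⊃ 5/6 = 1
((x ∧ x) ≡ x) ≡ (z ⊃ y) = 1 ≡ 1 = 1
(z ≡ (y ≡ x)) ≡ (((x ∧ x) ≡ x) ≡ (z ⊃ y)) = 2/3 ≡ 1 = 2/3
((((z ≡ ¬z) ⊃ ((z ⊃ x) ⊃ y)) ⊃ ¬¬y) ⊃ ¬¬¬x) ≡ ((z ≡ (y ≡ x)) ≡ (((x ∧ x) ≡ x) ≡ (z ⊃ y))) = 1/3 ≡ 2/3 = 2/3
(¬((y ∧ y) ∧ y) ⊃ ¬(((z ⊃ x) ≡ ¬¬z) ⊃ (x ≡ (x ≡ y)))) ⊃ (((((z ≡ ¬z) ⊃ ((z ⊃ x) ⊃ y)) ⊃ ¬¬y) ⊃ ¬¬¬x) ≡ ((z ≡ (y ≡ x)) ≡ (((x ∧ x) ≡ x) ≡ (z ⊃ y)))) = 5/6 ⊃ 2/3 = 5/6

5/6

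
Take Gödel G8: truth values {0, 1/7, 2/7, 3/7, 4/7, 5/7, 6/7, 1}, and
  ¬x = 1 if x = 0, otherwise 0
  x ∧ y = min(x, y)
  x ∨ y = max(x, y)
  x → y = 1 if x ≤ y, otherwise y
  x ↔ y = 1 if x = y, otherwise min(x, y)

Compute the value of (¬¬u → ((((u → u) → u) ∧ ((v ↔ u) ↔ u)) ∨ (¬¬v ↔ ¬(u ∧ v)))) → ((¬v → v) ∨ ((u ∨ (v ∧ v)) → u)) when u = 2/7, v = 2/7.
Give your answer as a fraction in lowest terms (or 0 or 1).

¬u = ¬2/7 = 0
¬¬u = ¬0 = 1
u → u = 2/7 → 2/7 = 1
(u → u) → u = 1 → 2/7 = 2/7
v ↔ u = 2/7 ↔ 2/7 = 1
(v ↔ u) ↔ u = 1 ↔ 2/7 = 2/7
((u → u) → u) ∧ ((v ↔ u) ↔ u) = 2/7 ∧ 2/7 = 2/7
¬v = ¬2/7 = 0
¬¬v = ¬0 = 1
u ∧ v = 2/7 ∧ 2/7 = 2/7
¬(u ∧ v) = ¬2/7 = 0
¬¬v ↔ ¬(u ∧ v) = 1 ↔ 0 = 0
(((u → u) → u) ∧ ((v ↔ u) ↔ u)) ∨ (¬¬v ↔ ¬(u ∧ v)) = 2/7 ∨ 0 = 2/7
¬¬u → ((((u → u) → u) ∧ ((v ↔ u) ↔ u)) ∨ (¬¬v ↔ ¬(u ∧ v))) = 1 → 2/7 = 2/7
¬v = ¬2/7 = 0
¬v → v = 0 → 2/7 = 1
v ∧ v = 2/7 ∧ 2/7 = 2/7
u ∨ (v ∧ v) = 2/7 ∨ 2/7 = 2/7
(u ∨ (v ∧ v)) → u = 2/7 → 2/7 = 1
(¬v → v) ∨ ((u ∨ (v ∧ v)) → u) = 1 ∨ 1 = 1
(¬¬u → ((((u → u) → u) ∧ ((v ↔ u) ↔ u)) ∨ (¬¬v ↔ ¬(u ∧ v)))) → ((¬v → v) ∨ ((u ∨ (v ∧ v)) → u)) = 2/7 → 1 = 1

1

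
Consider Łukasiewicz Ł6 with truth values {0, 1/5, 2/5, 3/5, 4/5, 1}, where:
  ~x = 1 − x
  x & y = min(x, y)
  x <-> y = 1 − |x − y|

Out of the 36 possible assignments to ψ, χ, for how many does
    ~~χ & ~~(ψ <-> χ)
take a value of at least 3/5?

value 1: 1 assignment (counts)
value 4/5: 4 assignments (counts)
value 3/5: 7 assignments (counts)
value 2/5: 9 assignments
value 1/5: 8 assignments
value 0: 7 assignments
So 12 of the 36 assignments meet the threshold.

12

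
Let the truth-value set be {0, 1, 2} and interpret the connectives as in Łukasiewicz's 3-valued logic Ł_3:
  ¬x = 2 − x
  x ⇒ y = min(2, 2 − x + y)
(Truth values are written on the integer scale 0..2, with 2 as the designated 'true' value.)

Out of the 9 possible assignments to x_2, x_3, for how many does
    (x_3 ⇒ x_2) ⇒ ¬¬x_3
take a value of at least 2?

x_2 = 0, x_3 = 0 ↦ 0  <
x_2 = 0, x_3 = 1 ↦ 2  ≥
x_2 = 0, x_3 = 2 ↦ 2  ≥
x_2 = 1, x_3 = 0 ↦ 0  <
x_2 = 1, x_3 = 1 ↦ 1  <
x_2 = 1, x_3 = 2 ↦ 2  ≥
x_2 = 2, x_3 = 0 ↦ 0  <
x_2 = 2, x_3 = 1 ↦ 1  <
x_2 = 2, x_3 = 2 ↦ 2  ≥
So 4 of the 9 assignments meet the threshold.

4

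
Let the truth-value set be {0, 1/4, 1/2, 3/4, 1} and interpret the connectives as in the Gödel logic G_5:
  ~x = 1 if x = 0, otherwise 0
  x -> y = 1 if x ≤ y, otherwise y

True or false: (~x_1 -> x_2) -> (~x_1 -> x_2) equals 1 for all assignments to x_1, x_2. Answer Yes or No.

At x_1 = 0, x_2 = 1/4, for instance:
~x_1 = ~0 = 1
~x_1 -> x_2 = 1 -> 1/4 = 1/4
(~x_1 -> x_2) -> (~x_1 -> x_2) = 1/4 -> 1/4 = 1
and checking the remaining 24 assignments likewise gives ≥ 1 in every case.

Yes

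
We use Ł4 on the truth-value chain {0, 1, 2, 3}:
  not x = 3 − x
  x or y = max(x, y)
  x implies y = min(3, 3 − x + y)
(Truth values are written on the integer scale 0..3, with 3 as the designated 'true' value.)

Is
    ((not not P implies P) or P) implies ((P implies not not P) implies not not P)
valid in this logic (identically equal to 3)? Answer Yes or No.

No

Counterexample: take P = 0.
not P = not 0 = 3
not not P = not 3 = 0
not not P implies P = 0 implies 0 = 3
(not not P implies P) or P = 3 or 0 = 3
not P = not 0 = 3
not not P = not 3 = 0
P implies not not P = 0 implies 0 = 3
not P = not 0 = 3
not not P = not 3 = 0
(P implies not not P) implies not not P = 3 implies 0 = 0
((not not P implies P) or P) implies ((P implies not not P) implies not not P) = 3 implies 0 = 0
This gives 0 ≠ 3.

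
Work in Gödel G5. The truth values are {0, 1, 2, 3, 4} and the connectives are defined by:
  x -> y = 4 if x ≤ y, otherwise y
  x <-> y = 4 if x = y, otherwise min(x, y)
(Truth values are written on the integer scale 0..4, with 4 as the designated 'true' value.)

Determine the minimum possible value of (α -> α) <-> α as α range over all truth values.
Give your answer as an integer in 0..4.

0

Take α = 0:
α -> α = 0 -> 0 = 4
(α -> α) <-> α = 4 <-> 0 = 0
No assignment yields a value below 0, so this is the minimum.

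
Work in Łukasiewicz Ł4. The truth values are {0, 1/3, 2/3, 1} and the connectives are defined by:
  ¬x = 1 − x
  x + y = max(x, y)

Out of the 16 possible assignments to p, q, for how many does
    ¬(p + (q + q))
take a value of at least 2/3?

p = 0, q = 0 ↦ 1  ≥
p = 0, q = 1/3 ↦ 2/3  ≥
p = 0, q = 2/3 ↦ 1/3  <
p = 0, q = 1 ↦ 0  <
p = 1/3, q = 0 ↦ 2/3  ≥
p = 1/3, q = 1/3 ↦ 2/3  ≥
p = 1/3, q = 2/3 ↦ 1/3  <
p = 1/3, q = 1 ↦ 0  <
p = 2/3, q = 0 ↦ 1/3  <
p = 2/3, q = 1/3 ↦ 1/3  <
p = 2/3, q = 2/3 ↦ 1/3  <
p = 2/3, q = 1 ↦ 0  <
p = 1, q = 0 ↦ 0  <
p = 1, q = 1/3 ↦ 0  <
p = 1, q = 2/3 ↦ 0  <
p = 1, q = 1 ↦ 0  <
So 4 of the 16 assignments meet the threshold.

4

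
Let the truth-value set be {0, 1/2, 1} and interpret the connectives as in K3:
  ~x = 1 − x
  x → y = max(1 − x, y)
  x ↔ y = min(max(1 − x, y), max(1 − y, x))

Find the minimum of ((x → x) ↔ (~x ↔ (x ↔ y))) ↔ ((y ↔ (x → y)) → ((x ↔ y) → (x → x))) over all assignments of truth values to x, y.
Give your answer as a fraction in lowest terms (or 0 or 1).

Take x = 0, y = 1:
x → x = 0 → 0 = 1
~x = ~0 = 1
x ↔ y = 0 ↔ 1 = 0
~x ↔ (x ↔ y) = 1 ↔ 0 = 0
(x → x) ↔ (~x ↔ (x ↔ y)) = 1 ↔ 0 = 0
x → y = 0 → 1 = 1
y ↔ (x → y) = 1 ↔ 1 = 1
x ↔ y = 0 ↔ 1 = 0
x → x = 0 → 0 = 1
(x ↔ y) → (x → x) = 0 → 1 = 1
(y ↔ (x → y)) → ((x ↔ y) → (x → x)) = 1 → 1 = 1
((x → x) ↔ (~x ↔ (x ↔ y))) ↔ ((y ↔ (x → y)) → ((x ↔ y) → (x → x))) = 0 ↔ 1 = 0
No assignment yields a value below 0, so this is the minimum.

0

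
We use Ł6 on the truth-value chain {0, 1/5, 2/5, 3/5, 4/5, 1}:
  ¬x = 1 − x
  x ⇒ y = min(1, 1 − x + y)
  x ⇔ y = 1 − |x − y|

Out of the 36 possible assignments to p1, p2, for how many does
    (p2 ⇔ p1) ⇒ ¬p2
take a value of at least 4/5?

value 1: 17 assignments (counts)
value 4/5: 7 assignments (counts)
value 3/5: 5 assignments
value 2/5: 4 assignments
value 1/5: 2 assignments
value 0: 1 assignment
So 24 of the 36 assignments meet the threshold.

24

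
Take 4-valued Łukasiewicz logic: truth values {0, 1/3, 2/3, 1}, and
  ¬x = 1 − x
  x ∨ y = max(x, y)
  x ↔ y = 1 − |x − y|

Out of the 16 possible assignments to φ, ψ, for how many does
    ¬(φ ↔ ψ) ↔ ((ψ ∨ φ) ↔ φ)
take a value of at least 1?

1

φ = 0, ψ = 0 ↦ 0  <
φ = 0, ψ = 1/3 ↦ 2/3  <
φ = 0, ψ = 2/3 ↦ 2/3  <
φ = 0, ψ = 1 ↦ 0  <
φ = 1/3, ψ = 0 ↦ 1/3  <
φ = 1/3, ψ = 1/3 ↦ 0  <
φ = 1/3, ψ = 2/3 ↦ 2/3  <
φ = 1/3, ψ = 1 ↦ 2/3  <
φ = 2/3, ψ = 0 ↦ 2/3  <
φ = 2/3, ψ = 1/3 ↦ 1/3  <
φ = 2/3, ψ = 2/3 ↦ 0  <
φ = 2/3, ψ = 1 ↦ 2/3  <
φ = 1, ψ = 0 ↦ 1  ≥
φ = 1, ψ = 1/3 ↦ 2/3  <
φ = 1, ψ = 2/3 ↦ 1/3  <
φ = 1, ψ = 1 ↦ 0  <
So 1 of the 16 assignments meets the threshold.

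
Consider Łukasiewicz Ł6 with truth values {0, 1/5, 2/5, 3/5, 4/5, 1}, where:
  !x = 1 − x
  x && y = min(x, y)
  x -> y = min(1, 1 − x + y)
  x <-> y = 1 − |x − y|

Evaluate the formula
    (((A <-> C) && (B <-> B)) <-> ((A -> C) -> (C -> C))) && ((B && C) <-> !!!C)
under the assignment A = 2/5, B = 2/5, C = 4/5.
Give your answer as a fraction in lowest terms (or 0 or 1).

3/5

A <-> C = 2/5 <-> 4/5 = 3/5
B <-> B = 2/5 <-> 2/5 = 1
(A <-> C) && (B <-> B) = 3/5 && 1 = 3/5
A -> C = 2/5 -> 4/5 = 1
C -> C = 4/5 -> 4/5 = 1
(A -> C) -> (C -> C) = 1 -> 1 = 1
((A <-> C) && (B <-> B)) <-> ((A -> C) -> (C -> C)) = 3/5 <-> 1 = 3/5
B && C = 2/5 && 4/5 = 2/5
!C = !4/5 = 1/5
!!C = !1/5 = 4/5
!!!C = !4/5 = 1/5
(B && C) <-> !!!C = 2/5 <-> 1/5 = 4/5
(((A <-> C) && (B <-> B)) <-> ((A -> C) -> (C -> C))) && ((B && C) <-> !!!C) = 3/5 && 4/5 = 3/5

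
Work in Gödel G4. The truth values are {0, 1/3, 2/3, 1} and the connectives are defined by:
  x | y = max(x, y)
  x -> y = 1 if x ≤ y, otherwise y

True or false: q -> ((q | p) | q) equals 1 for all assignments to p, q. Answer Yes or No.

p = 0, q = 0 ↦ 1
p = 0, q = 1/3 ↦ 1
p = 0, q = 2/3 ↦ 1
p = 0, q = 1 ↦ 1
p = 1/3, q = 0 ↦ 1
p = 1/3, q = 1/3 ↦ 1
p = 1/3, q = 2/3 ↦ 1
p = 1/3, q = 1 ↦ 1
p = 2/3, q = 0 ↦ 1
p = 2/3, q = 1/3 ↦ 1
p = 2/3, q = 2/3 ↦ 1
p = 2/3, q = 1 ↦ 1
p = 1, q = 0 ↦ 1
p = 1, q = 1/3 ↦ 1
p = 1, q = 2/3 ↦ 1
p = 1, q = 1 ↦ 1
Every assignment gives a value ≥ 1.

Yes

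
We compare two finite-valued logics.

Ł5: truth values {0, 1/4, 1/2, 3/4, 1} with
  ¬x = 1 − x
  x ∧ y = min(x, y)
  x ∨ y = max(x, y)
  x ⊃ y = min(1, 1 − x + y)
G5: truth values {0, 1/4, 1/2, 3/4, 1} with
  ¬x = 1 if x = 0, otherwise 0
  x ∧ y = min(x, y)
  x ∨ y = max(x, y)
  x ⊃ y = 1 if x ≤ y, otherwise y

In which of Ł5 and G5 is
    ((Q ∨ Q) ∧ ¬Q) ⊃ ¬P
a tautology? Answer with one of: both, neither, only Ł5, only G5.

only G5

In Ł5: at P = 3/4, Q = 1/2 the value is 3/4 — not a tautology.
In G5: every assignment gives 1 — tautology.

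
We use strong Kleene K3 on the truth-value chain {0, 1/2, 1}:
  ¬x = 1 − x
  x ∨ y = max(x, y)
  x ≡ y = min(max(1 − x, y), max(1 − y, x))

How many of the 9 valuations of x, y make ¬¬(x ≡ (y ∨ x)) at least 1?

4

x = 0, y = 0 ↦ 1  ≥
x = 0, y = 1/2 ↦ 1/2  <
x = 0, y = 1 ↦ 0  <
x = 1/2, y = 0 ↦ 1/2  <
x = 1/2, y = 1/2 ↦ 1/2  <
x = 1/2, y = 1 ↦ 1/2  <
x = 1, y = 0 ↦ 1  ≥
x = 1, y = 1/2 ↦ 1  ≥
x = 1, y = 1 ↦ 1  ≥
So 4 of the 9 assignments meet the threshold.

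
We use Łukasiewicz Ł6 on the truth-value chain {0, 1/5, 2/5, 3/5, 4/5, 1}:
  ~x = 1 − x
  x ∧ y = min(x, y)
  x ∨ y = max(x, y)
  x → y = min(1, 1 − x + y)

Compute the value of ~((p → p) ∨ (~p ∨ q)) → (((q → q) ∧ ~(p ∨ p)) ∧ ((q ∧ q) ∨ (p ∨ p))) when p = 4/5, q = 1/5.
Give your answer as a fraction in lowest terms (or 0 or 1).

p → p = 4/5 → 4/5 = 1
~p = ~4/5 = 1/5
~p ∨ q = 1/5 ∨ 1/5 = 1/5
(p → p) ∨ (~p ∨ q) = 1 ∨ 1/5 = 1
~((p → p) ∨ (~p ∨ q)) = ~1 = 0
q → q = 1/5 → 1/5 = 1
p ∨ p = 4/5 ∨ 4/5 = 4/5
~(p ∨ p) = ~4/5 = 1/5
(q → q) ∧ ~(p ∨ p) = 1 ∧ 1/5 = 1/5
q ∧ q = 1/5 ∧ 1/5 = 1/5
p ∨ p = 4/5 ∨ 4/5 = 4/5
(q ∧ q) ∨ (p ∨ p) = 1/5 ∨ 4/5 = 4/5
((q → q) ∧ ~(p ∨ p)) ∧ ((q ∧ q) ∨ (p ∨ p)) = 1/5 ∧ 4/5 = 1/5
~((p → p) ∨ (~p ∨ q)) → (((q → q) ∧ ~(p ∨ p)) ∧ ((q ∧ q) ∨ (p ∨ p))) = 0 → 1/5 = 1

1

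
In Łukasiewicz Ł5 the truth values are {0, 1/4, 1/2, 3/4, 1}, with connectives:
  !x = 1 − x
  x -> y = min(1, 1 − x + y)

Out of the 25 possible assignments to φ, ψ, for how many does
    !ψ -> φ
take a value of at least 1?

value 1: 15 assignments (counts)
value 3/4: 4 assignments
value 1/2: 3 assignments
value 1/4: 2 assignments
value 0: 1 assignment
So 15 of the 25 assignments meet the threshold.

15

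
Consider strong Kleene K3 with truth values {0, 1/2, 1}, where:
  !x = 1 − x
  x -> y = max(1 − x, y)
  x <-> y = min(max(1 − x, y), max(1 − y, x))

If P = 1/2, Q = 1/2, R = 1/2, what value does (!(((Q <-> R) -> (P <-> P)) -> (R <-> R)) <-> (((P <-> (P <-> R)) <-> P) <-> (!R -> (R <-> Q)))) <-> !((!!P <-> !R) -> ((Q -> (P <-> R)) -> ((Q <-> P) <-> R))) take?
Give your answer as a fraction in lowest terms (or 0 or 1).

1/2

Q <-> R = 1/2 <-> 1/2 = 1/2
P <-> P = 1/2 <-> 1/2 = 1/2
(Q <-> R) -> (P <-> P) = 1/2 -> 1/2 = 1/2
R <-> R = 1/2 <-> 1/2 = 1/2
((Q <-> R) -> (P <-> P)) -> (R <-> R) = 1/2 -> 1/2 = 1/2
!(((Q <-> R) -> (P <-> P)) -> (R <-> R)) = !1/2 = 1/2
P <-> R = 1/2 <-> 1/2 = 1/2
P <-> (P <-> R) = 1/2 <-> 1/2 = 1/2
(P <-> (P <-> R)) <-> P = 1/2 <-> 1/2 = 1/2
!R = !1/2 = 1/2
R <-> Q = 1/2 <-> 1/2 = 1/2
!R -> (R <-> Q) = 1/2 -> 1/2 = 1/2
((P <-> (P <-> R)) <-> P) <-> (!R -> (R <-> Q)) = 1/2 <-> 1/2 = 1/2
!(((Q <-> R) -> (P <-> P)) -> (R <-> R)) <-> (((P <-> (P <-> R)) <-> P) <-> (!R -> (R <-> Q))) = 1/2 <-> 1/2 = 1/2
!P = !1/2 = 1/2
!!P = !1/2 = 1/2
!R = !1/2 = 1/2
!!P <-> !R = 1/2 <-> 1/2 = 1/2
P <-> R = 1/2 <-> 1/2 = 1/2
Q -> (P <-> R) = 1/2 -> 1/2 = 1/2
Q <-> P = 1/2 <-> 1/2 = 1/2
(Q <-> P) <-> R = 1/2 <-> 1/2 = 1/2
(Q -> (P <-> R)) -> ((Q <-> P) <-> R) = 1/2 -> 1/2 = 1/2
(!!P <-> !R) -> ((Q -> (P <-> R)) -> ((Q <-> P) <-> R)) = 1/2 -> 1/2 = 1/2
!((!!P <-> !R) -> ((Q -> (P <-> R)) -> ((Q <-> P) <-> R))) = !1/2 = 1/2
(!(((Q <-> R) -> (P <-> P)) -> (R <-> R)) <-> (((P <-> (P <-> R)) <-> P) <-> (!R -> (R <-> Q)))) <-> !((!!P <-> !R) -> ((Q -> (P <-> R)) -> ((Q <-> P) <-> R))) = 1/2 <-> 1/2 = 1/2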